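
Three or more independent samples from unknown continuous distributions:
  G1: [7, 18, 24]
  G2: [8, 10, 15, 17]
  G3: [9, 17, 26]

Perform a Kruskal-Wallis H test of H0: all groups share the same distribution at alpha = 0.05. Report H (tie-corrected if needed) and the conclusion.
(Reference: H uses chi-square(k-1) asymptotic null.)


Step 1: Combine all N = 10 observations and assign midranks.
sorted (value, group, rank): (7,G1,1), (8,G2,2), (9,G3,3), (10,G2,4), (15,G2,5), (17,G2,6.5), (17,G3,6.5), (18,G1,8), (24,G1,9), (26,G3,10)
Step 2: Sum ranks within each group.
R_1 = 18 (n_1 = 3)
R_2 = 17.5 (n_2 = 4)
R_3 = 19.5 (n_3 = 3)
Step 3: H = 12/(N(N+1)) * sum(R_i^2/n_i) - 3(N+1)
     = 12/(10*11) * (18^2/3 + 17.5^2/4 + 19.5^2/3) - 3*11
     = 0.109091 * 311.312 - 33
     = 0.961364.
Step 4: Ties present; correction factor C = 1 - 6/(10^3 - 10) = 0.993939. Corrected H = 0.961364 / 0.993939 = 0.967226.
Step 5: Under H0, H ~ chi^2(2); p-value = 0.616552.
Step 6: alpha = 0.05. fail to reject H0.

H = 0.9672, df = 2, p = 0.616552, fail to reject H0.


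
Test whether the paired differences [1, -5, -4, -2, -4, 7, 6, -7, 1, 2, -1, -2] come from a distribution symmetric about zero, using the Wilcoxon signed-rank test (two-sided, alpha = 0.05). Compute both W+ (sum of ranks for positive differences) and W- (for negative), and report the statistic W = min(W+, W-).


Step 1: Drop any zero differences (none here) and take |d_i|.
|d| = [1, 5, 4, 2, 4, 7, 6, 7, 1, 2, 1, 2]
Step 2: Midrank |d_i| (ties get averaged ranks).
ranks: |1|->2, |5|->9, |4|->7.5, |2|->5, |4|->7.5, |7|->11.5, |6|->10, |7|->11.5, |1|->2, |2|->5, |1|->2, |2|->5
Step 3: Attach original signs; sum ranks with positive sign and with negative sign.
W+ = 2 + 11.5 + 10 + 2 + 5 = 30.5
W- = 9 + 7.5 + 5 + 7.5 + 11.5 + 2 + 5 = 47.5
(Check: W+ + W- = 78 should equal n(n+1)/2 = 78.)
Step 4: Test statistic W = min(W+, W-) = 30.5.
Step 5: Ties in |d|, so use the tie-corrected normal approximation.
        E[W] = n(n+1)/4 = 12*13/4 = 39.
        Tie groups: |d|=1 (t=3), |d|=2 (t=3), |d|=4 (t=2), |d|=7 (t=2); sum(t^3 - t) = 60.
        Var[W] = n(n+1)(2n+1)/24 - sum(t^3-t)/48 = 3900/24 - 60/48 = 161.25.
        z = (W - E[W]) / sqrt(Var[W]) = (30.5 - 39) / 12.6984 = -0.6694.
        Two-sided p = 2*Phi(z) = 0.503257.
Step 6: alpha = 0.05. fail to reject H0.

W+ = 30.5, W- = 47.5, W = min = 30.5, p = 0.503257, fail to reject H0.


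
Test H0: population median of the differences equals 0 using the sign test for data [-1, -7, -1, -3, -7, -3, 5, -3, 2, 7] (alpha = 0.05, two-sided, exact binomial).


Step 1: Discard zero differences. Original n = 10; n_eff = number of nonzero differences = 10.
Nonzero differences (with sign): -1, -7, -1, -3, -7, -3, +5, -3, +2, +7
Step 2: Count signs: positive = 3, negative = 7.
Step 3: Under H0: P(positive) = 0.5, so the number of positives S ~ Bin(10, 0.5).
Step 4: Two-sided exact p-value = sum of Bin(10,0.5) probabilities at or below the observed probability = 0.343750.
Step 5: alpha = 0.05. fail to reject H0.

n_eff = 10, pos = 3, neg = 7, p = 0.343750, fail to reject H0.


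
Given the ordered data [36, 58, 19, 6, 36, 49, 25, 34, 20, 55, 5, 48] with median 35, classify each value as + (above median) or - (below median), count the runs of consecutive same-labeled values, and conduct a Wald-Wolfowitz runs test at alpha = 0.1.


Step 1: Compute median = 35; label A = above, B = below.
Labels in order: AABBAABBBABA  (n_A = 6, n_B = 6)
Step 2: Count runs R = 7.
Step 3: Under H0 (random ordering), E[R] = 2*n_A*n_B/(n_A+n_B) + 1 = 2*6*6/12 + 1 = 7.0000.
        Var[R] = 2*n_A*n_B*(2*n_A*n_B - n_A - n_B) / ((n_A+n_B)^2 * (n_A+n_B-1)) = 4320/1584 = 2.7273.
        SD[R] = 1.6514.
Step 4: R = E[R], so z = 0 with no continuity correction.
Step 5: Two-sided p-value via normal approximation = 2*(1 - Phi(|z|)) = 1.000000.
Step 6: alpha = 0.1. fail to reject H0.

R = 7, z = 0.0000, p = 1.000000, fail to reject H0.


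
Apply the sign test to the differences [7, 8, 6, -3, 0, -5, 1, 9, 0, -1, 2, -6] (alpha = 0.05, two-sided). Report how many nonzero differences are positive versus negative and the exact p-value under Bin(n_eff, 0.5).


Step 1: Discard zero differences. Original n = 12; n_eff = number of nonzero differences = 10.
Nonzero differences (with sign): +7, +8, +6, -3, -5, +1, +9, -1, +2, -6
Step 2: Count signs: positive = 6, negative = 4.
Step 3: Under H0: P(positive) = 0.5, so the number of positives S ~ Bin(10, 0.5).
Step 4: Two-sided exact p-value = sum of Bin(10,0.5) probabilities at or below the observed probability = 0.753906.
Step 5: alpha = 0.05. fail to reject H0.

n_eff = 10, pos = 6, neg = 4, p = 0.753906, fail to reject H0.


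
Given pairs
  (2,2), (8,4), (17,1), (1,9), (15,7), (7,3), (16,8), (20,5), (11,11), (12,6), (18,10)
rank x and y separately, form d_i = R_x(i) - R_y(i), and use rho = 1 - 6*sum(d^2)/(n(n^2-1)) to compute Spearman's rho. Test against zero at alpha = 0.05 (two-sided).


Step 1: Rank x and y separately (midranks; no ties here).
rank(x): 2->2, 8->4, 17->9, 1->1, 15->7, 7->3, 16->8, 20->11, 11->5, 12->6, 18->10
rank(y): 2->2, 4->4, 1->1, 9->9, 7->7, 3->3, 8->8, 5->5, 11->11, 6->6, 10->10
Step 2: d_i = R_x(i) - R_y(i); compute d_i^2.
  (2-2)^2=0, (4-4)^2=0, (9-1)^2=64, (1-9)^2=64, (7-7)^2=0, (3-3)^2=0, (8-8)^2=0, (11-5)^2=36, (5-11)^2=36, (6-6)^2=0, (10-10)^2=0
sum(d^2) = 200.
Step 3: rho = 1 - 6*200 / (11*(11^2 - 1)) = 1 - 1200/1320 = 0.090909.
Step 4: Under H0, t = rho * sqrt((n-2)/(1-rho^2)) = 0.2739 ~ t(9).
Step 5: Two-sided p-value from the t-distribution with 9 df = 0.790373.
Step 6: alpha = 0.05. fail to reject H0.

rho = 0.0909, p = 0.790373, fail to reject H0 at alpha = 0.05.


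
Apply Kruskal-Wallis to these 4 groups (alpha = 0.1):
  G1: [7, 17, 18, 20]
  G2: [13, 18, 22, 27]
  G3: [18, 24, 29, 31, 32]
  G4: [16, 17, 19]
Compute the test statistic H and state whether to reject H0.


Step 1: Combine all N = 16 observations and assign midranks.
sorted (value, group, rank): (7,G1,1), (13,G2,2), (16,G4,3), (17,G1,4.5), (17,G4,4.5), (18,G1,7), (18,G2,7), (18,G3,7), (19,G4,9), (20,G1,10), (22,G2,11), (24,G3,12), (27,G2,13), (29,G3,14), (31,G3,15), (32,G3,16)
Step 2: Sum ranks within each group.
R_1 = 22.5 (n_1 = 4)
R_2 = 33 (n_2 = 4)
R_3 = 64 (n_3 = 5)
R_4 = 16.5 (n_4 = 3)
Step 3: H = 12/(N(N+1)) * sum(R_i^2/n_i) - 3(N+1)
     = 12/(16*17) * (22.5^2/4 + 33^2/4 + 64^2/5 + 16.5^2/3) - 3*17
     = 0.044118 * 1308.76 - 51
     = 6.739522.
Step 4: Ties present; correction factor C = 1 - 30/(16^3 - 16) = 0.992647. Corrected H = 6.739522 / 0.992647 = 6.789444.
Step 5: Under H0, H ~ chi^2(3); p-value = 0.078920.
Step 6: alpha = 0.1. reject H0.

H = 6.7894, df = 3, p = 0.078920, reject H0.


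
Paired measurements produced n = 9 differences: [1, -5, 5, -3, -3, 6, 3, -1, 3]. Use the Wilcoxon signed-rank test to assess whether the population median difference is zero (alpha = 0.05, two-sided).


Step 1: Drop any zero differences (none here) and take |d_i|.
|d| = [1, 5, 5, 3, 3, 6, 3, 1, 3]
Step 2: Midrank |d_i| (ties get averaged ranks).
ranks: |1|->1.5, |5|->7.5, |5|->7.5, |3|->4.5, |3|->4.5, |6|->9, |3|->4.5, |1|->1.5, |3|->4.5
Step 3: Attach original signs; sum ranks with positive sign and with negative sign.
W+ = 1.5 + 7.5 + 9 + 4.5 + 4.5 = 27
W- = 7.5 + 4.5 + 4.5 + 1.5 = 18
(Check: W+ + W- = 45 should equal n(n+1)/2 = 45.)
Step 4: Test statistic W = min(W+, W-) = 18.
Step 5: Ties in |d|, so use the tie-corrected normal approximation.
        E[W] = n(n+1)/4 = 9*10/4 = 22.5.
        Tie groups: |d|=1 (t=2), |d|=3 (t=4), |d|=5 (t=2); sum(t^3 - t) = 72.
        Var[W] = n(n+1)(2n+1)/24 - sum(t^3-t)/48 = 1710/24 - 72/48 = 69.75.
        z = (W - E[W]) / sqrt(Var[W]) = (18 - 22.5) / 8.3516 = -0.5388.
        Two-sided p = 2*Phi(z) = 0.590014.
Step 6: alpha = 0.05. fail to reject H0.

W+ = 27, W- = 18, W = min = 18, p = 0.590014, fail to reject H0.


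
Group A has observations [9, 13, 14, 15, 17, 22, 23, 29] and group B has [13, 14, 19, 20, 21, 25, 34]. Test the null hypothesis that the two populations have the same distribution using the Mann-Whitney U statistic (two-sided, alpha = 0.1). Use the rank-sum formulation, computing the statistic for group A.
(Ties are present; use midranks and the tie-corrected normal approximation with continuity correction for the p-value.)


Step 1: Combine and sort all 15 observations; assign midranks.
sorted (value, group): (9,X), (13,X), (13,Y), (14,X), (14,Y), (15,X), (17,X), (19,Y), (20,Y), (21,Y), (22,X), (23,X), (25,Y), (29,X), (34,Y)
ranks: 9->1, 13->2.5, 13->2.5, 14->4.5, 14->4.5, 15->6, 17->7, 19->8, 20->9, 21->10, 22->11, 23->12, 25->13, 29->14, 34->15
Step 2: Rank sum for X: R1 = 1 + 2.5 + 4.5 + 6 + 7 + 11 + 12 + 14 = 58.
Step 3: U_X = R1 - n1(n1+1)/2 = 58 - 8*9/2 = 58 - 36 = 22.
       U_Y = n1*n2 - U_X = 56 - 22 = 34.
Step 4: Ties are present, so use the tie-corrected normal approximation (with continuity correction) for the p-value.
Step 5: p-value = 0.523707; compare to alpha = 0.1. fail to reject H0.

U_X = 22, p = 0.523707, fail to reject H0 at alpha = 0.1.


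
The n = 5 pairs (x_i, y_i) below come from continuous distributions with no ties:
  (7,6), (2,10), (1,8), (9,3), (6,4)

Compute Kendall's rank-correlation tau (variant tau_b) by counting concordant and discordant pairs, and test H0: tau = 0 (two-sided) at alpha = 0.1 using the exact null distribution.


Step 1: Enumerate the 10 unordered pairs (i,j) with i<j and classify each by sign(x_j-x_i) * sign(y_j-y_i).
  (1,2):dx=-5,dy=+4->D; (1,3):dx=-6,dy=+2->D; (1,4):dx=+2,dy=-3->D; (1,5):dx=-1,dy=-2->C
  (2,3):dx=-1,dy=-2->C; (2,4):dx=+7,dy=-7->D; (2,5):dx=+4,dy=-6->D; (3,4):dx=+8,dy=-5->D
  (3,5):dx=+5,dy=-4->D; (4,5):dx=-3,dy=+1->D
Step 2: C = 2, D = 8, total pairs = 10.
Step 3: tau = (C - D)/(n(n-1)/2) = (2 - 8)/10 = -0.600000.
Step 4: Exact two-sided p-value (enumerate n! = 120 permutations of y under H0): p = 0.233333.
Step 5: alpha = 0.1. fail to reject H0.

tau_b = -0.6000 (C=2, D=8), p = 0.233333, fail to reject H0.


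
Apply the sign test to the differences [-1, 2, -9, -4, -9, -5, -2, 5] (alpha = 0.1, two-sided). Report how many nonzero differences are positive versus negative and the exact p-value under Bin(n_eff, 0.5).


Step 1: Discard zero differences. Original n = 8; n_eff = number of nonzero differences = 8.
Nonzero differences (with sign): -1, +2, -9, -4, -9, -5, -2, +5
Step 2: Count signs: positive = 2, negative = 6.
Step 3: Under H0: P(positive) = 0.5, so the number of positives S ~ Bin(8, 0.5).
Step 4: Two-sided exact p-value = sum of Bin(8,0.5) probabilities at or below the observed probability = 0.289062.
Step 5: alpha = 0.1. fail to reject H0.

n_eff = 8, pos = 2, neg = 6, p = 0.289062, fail to reject H0.


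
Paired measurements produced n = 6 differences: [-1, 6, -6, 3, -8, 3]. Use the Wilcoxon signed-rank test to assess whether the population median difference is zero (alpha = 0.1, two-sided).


Step 1: Drop any zero differences (none here) and take |d_i|.
|d| = [1, 6, 6, 3, 8, 3]
Step 2: Midrank |d_i| (ties get averaged ranks).
ranks: |1|->1, |6|->4.5, |6|->4.5, |3|->2.5, |8|->6, |3|->2.5
Step 3: Attach original signs; sum ranks with positive sign and with negative sign.
W+ = 4.5 + 2.5 + 2.5 = 9.5
W- = 1 + 4.5 + 6 = 11.5
(Check: W+ + W- = 21 should equal n(n+1)/2 = 21.)
Step 4: Test statistic W = min(W+, W-) = 9.5.
Step 5: Ties in |d|, so use the tie-corrected normal approximation.
        E[W] = n(n+1)/4 = 6*7/4 = 10.5.
        Tie groups: |d|=3 (t=2), |d|=6 (t=2); sum(t^3 - t) = 12.
        Var[W] = n(n+1)(2n+1)/24 - sum(t^3-t)/48 = 546/24 - 12/48 = 22.5.
        z = (W - E[W]) / sqrt(Var[W]) = (9.5 - 10.5) / 4.7434 = -0.2108.
        Two-sided p = 2*Phi(z) = 0.833029.
Step 6: alpha = 0.1. fail to reject H0.

W+ = 9.5, W- = 11.5, W = min = 9.5, p = 0.833029, fail to reject H0.


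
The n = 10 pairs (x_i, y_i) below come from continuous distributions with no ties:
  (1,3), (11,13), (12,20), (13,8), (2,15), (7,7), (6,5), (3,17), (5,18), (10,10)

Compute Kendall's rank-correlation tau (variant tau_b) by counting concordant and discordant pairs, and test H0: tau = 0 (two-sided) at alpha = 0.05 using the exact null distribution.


Step 1: Enumerate the 45 unordered pairs (i,j) with i<j and classify each by sign(x_j-x_i) * sign(y_j-y_i).
  (1,2):dx=+10,dy=+10->C; (1,3):dx=+11,dy=+17->C; (1,4):dx=+12,dy=+5->C; (1,5):dx=+1,dy=+12->C
  (1,6):dx=+6,dy=+4->C; (1,7):dx=+5,dy=+2->C; (1,8):dx=+2,dy=+14->C; (1,9):dx=+4,dy=+15->C
  (1,10):dx=+9,dy=+7->C; (2,3):dx=+1,dy=+7->C; (2,4):dx=+2,dy=-5->D; (2,5):dx=-9,dy=+2->D
  (2,6):dx=-4,dy=-6->C; (2,7):dx=-5,dy=-8->C; (2,8):dx=-8,dy=+4->D; (2,9):dx=-6,dy=+5->D
  (2,10):dx=-1,dy=-3->C; (3,4):dx=+1,dy=-12->D; (3,5):dx=-10,dy=-5->C; (3,6):dx=-5,dy=-13->C
  (3,7):dx=-6,dy=-15->C; (3,8):dx=-9,dy=-3->C; (3,9):dx=-7,dy=-2->C; (3,10):dx=-2,dy=-10->C
  (4,5):dx=-11,dy=+7->D; (4,6):dx=-6,dy=-1->C; (4,7):dx=-7,dy=-3->C; (4,8):dx=-10,dy=+9->D
  (4,9):dx=-8,dy=+10->D; (4,10):dx=-3,dy=+2->D; (5,6):dx=+5,dy=-8->D; (5,7):dx=+4,dy=-10->D
  (5,8):dx=+1,dy=+2->C; (5,9):dx=+3,dy=+3->C; (5,10):dx=+8,dy=-5->D; (6,7):dx=-1,dy=-2->C
  (6,8):dx=-4,dy=+10->D; (6,9):dx=-2,dy=+11->D; (6,10):dx=+3,dy=+3->C; (7,8):dx=-3,dy=+12->D
  (7,9):dx=-1,dy=+13->D; (7,10):dx=+4,dy=+5->C; (8,9):dx=+2,dy=+1->C; (8,10):dx=+7,dy=-7->D
  (9,10):dx=+5,dy=-8->D
Step 2: C = 27, D = 18, total pairs = 45.
Step 3: tau = (C - D)/(n(n-1)/2) = (27 - 18)/45 = 0.200000.
Step 4: Exact two-sided p-value (enumerate n! = 3628800 permutations of y under H0): p = 0.484313.
Step 5: alpha = 0.05. fail to reject H0.

tau_b = 0.2000 (C=27, D=18), p = 0.484313, fail to reject H0.


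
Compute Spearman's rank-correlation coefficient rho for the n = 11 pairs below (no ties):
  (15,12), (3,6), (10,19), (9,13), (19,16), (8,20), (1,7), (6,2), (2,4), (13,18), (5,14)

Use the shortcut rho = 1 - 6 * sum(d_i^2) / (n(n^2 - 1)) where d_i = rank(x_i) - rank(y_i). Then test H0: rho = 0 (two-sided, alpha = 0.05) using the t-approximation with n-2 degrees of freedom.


Step 1: Rank x and y separately (midranks; no ties here).
rank(x): 15->10, 3->3, 10->8, 9->7, 19->11, 8->6, 1->1, 6->5, 2->2, 13->9, 5->4
rank(y): 12->5, 6->3, 19->10, 13->6, 16->8, 20->11, 7->4, 2->1, 4->2, 18->9, 14->7
Step 2: d_i = R_x(i) - R_y(i); compute d_i^2.
  (10-5)^2=25, (3-3)^2=0, (8-10)^2=4, (7-6)^2=1, (11-8)^2=9, (6-11)^2=25, (1-4)^2=9, (5-1)^2=16, (2-2)^2=0, (9-9)^2=0, (4-7)^2=9
sum(d^2) = 98.
Step 3: rho = 1 - 6*98 / (11*(11^2 - 1)) = 1 - 588/1320 = 0.554545.
Step 4: Under H0, t = rho * sqrt((n-2)/(1-rho^2)) = 1.9992 ~ t(9).
Step 5: Two-sided p-value from the t-distribution with 9 df = 0.076652.
Step 6: alpha = 0.05. fail to reject H0.

rho = 0.5545, p = 0.076652, fail to reject H0 at alpha = 0.05.


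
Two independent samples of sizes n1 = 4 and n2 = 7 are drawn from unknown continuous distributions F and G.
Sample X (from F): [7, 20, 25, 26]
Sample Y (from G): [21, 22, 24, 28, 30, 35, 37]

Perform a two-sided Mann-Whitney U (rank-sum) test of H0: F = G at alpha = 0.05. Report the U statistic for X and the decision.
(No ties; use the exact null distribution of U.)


Step 1: Combine and sort all 11 observations; assign midranks.
sorted (value, group): (7,X), (20,X), (21,Y), (22,Y), (24,Y), (25,X), (26,X), (28,Y), (30,Y), (35,Y), (37,Y)
ranks: 7->1, 20->2, 21->3, 22->4, 24->5, 25->6, 26->7, 28->8, 30->9, 35->10, 37->11
Step 2: Rank sum for X: R1 = 1 + 2 + 6 + 7 = 16.
Step 3: U_X = R1 - n1(n1+1)/2 = 16 - 4*5/2 = 16 - 10 = 6.
       U_Y = n1*n2 - U_X = 28 - 6 = 22.
Step 4: No ties, so the exact null distribution of U (based on enumerating the C(11,4) = 330 equally likely rank assignments) gives the two-sided p-value.
Step 5: p-value = 0.163636; compare to alpha = 0.05. fail to reject H0.

U_X = 6, p = 0.163636, fail to reject H0 at alpha = 0.05.


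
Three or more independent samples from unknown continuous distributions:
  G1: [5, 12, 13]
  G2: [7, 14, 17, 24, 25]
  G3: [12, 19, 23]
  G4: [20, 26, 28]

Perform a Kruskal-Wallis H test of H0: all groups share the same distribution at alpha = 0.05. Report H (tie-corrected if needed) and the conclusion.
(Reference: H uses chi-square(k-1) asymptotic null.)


Step 1: Combine all N = 14 observations and assign midranks.
sorted (value, group, rank): (5,G1,1), (7,G2,2), (12,G1,3.5), (12,G3,3.5), (13,G1,5), (14,G2,6), (17,G2,7), (19,G3,8), (20,G4,9), (23,G3,10), (24,G2,11), (25,G2,12), (26,G4,13), (28,G4,14)
Step 2: Sum ranks within each group.
R_1 = 9.5 (n_1 = 3)
R_2 = 38 (n_2 = 5)
R_3 = 21.5 (n_3 = 3)
R_4 = 36 (n_4 = 3)
Step 3: H = 12/(N(N+1)) * sum(R_i^2/n_i) - 3(N+1)
     = 12/(14*15) * (9.5^2/3 + 38^2/5 + 21.5^2/3 + 36^2/3) - 3*15
     = 0.057143 * 904.967 - 45
     = 6.712381.
Step 4: Ties present; correction factor C = 1 - 6/(14^3 - 14) = 0.997802. Corrected H = 6.712381 / 0.997802 = 6.727166.
Step 5: Under H0, H ~ chi^2(3); p-value = 0.081122.
Step 6: alpha = 0.05. fail to reject H0.

H = 6.7272, df = 3, p = 0.081122, fail to reject H0.


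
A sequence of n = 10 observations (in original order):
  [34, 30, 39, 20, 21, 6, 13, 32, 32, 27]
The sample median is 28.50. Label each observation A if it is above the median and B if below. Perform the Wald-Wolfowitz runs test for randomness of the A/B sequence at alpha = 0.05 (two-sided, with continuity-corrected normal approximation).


Step 1: Compute median = 28.50; label A = above, B = below.
Labels in order: AAABBBBAAB  (n_A = 5, n_B = 5)
Step 2: Count runs R = 4.
Step 3: Under H0 (random ordering), E[R] = 2*n_A*n_B/(n_A+n_B) + 1 = 2*5*5/10 + 1 = 6.0000.
        Var[R] = 2*n_A*n_B*(2*n_A*n_B - n_A - n_B) / ((n_A+n_B)^2 * (n_A+n_B-1)) = 2000/900 = 2.2222.
        SD[R] = 1.4907.
Step 4: Continuity-corrected z = (R + 0.5 - E[R]) / SD[R] = (4 + 0.5 - 6.0000) / 1.4907 = -1.0062.
Step 5: Two-sided p-value via normal approximation = 2*(1 - Phi(|z|)) = 0.314305.
Step 6: alpha = 0.05. fail to reject H0.

R = 4, z = -1.0062, p = 0.314305, fail to reject H0.


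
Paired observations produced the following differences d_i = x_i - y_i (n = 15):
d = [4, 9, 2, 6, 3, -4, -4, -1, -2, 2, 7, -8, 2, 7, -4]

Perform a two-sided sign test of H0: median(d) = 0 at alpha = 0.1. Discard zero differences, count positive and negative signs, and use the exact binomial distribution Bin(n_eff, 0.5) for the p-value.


Step 1: Discard zero differences. Original n = 15; n_eff = number of nonzero differences = 15.
Nonzero differences (with sign): +4, +9, +2, +6, +3, -4, -4, -1, -2, +2, +7, -8, +2, +7, -4
Step 2: Count signs: positive = 9, negative = 6.
Step 3: Under H0: P(positive) = 0.5, so the number of positives S ~ Bin(15, 0.5).
Step 4: Two-sided exact p-value = sum of Bin(15,0.5) probabilities at or below the observed probability = 0.607239.
Step 5: alpha = 0.1. fail to reject H0.

n_eff = 15, pos = 9, neg = 6, p = 0.607239, fail to reject H0.


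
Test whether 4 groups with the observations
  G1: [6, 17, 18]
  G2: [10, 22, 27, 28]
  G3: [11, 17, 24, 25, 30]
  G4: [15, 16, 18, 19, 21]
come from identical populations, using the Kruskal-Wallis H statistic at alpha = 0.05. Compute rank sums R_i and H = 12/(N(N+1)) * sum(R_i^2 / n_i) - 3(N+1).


Step 1: Combine all N = 17 observations and assign midranks.
sorted (value, group, rank): (6,G1,1), (10,G2,2), (11,G3,3), (15,G4,4), (16,G4,5), (17,G1,6.5), (17,G3,6.5), (18,G1,8.5), (18,G4,8.5), (19,G4,10), (21,G4,11), (22,G2,12), (24,G3,13), (25,G3,14), (27,G2,15), (28,G2,16), (30,G3,17)
Step 2: Sum ranks within each group.
R_1 = 16 (n_1 = 3)
R_2 = 45 (n_2 = 4)
R_3 = 53.5 (n_3 = 5)
R_4 = 38.5 (n_4 = 5)
Step 3: H = 12/(N(N+1)) * sum(R_i^2/n_i) - 3(N+1)
     = 12/(17*18) * (16^2/3 + 45^2/4 + 53.5^2/5 + 38.5^2/5) - 3*18
     = 0.039216 * 1460.48 - 54
     = 3.273856.
Step 4: Ties present; correction factor C = 1 - 12/(17^3 - 17) = 0.997549. Corrected H = 3.273856 / 0.997549 = 3.281900.
Step 5: Under H0, H ~ chi^2(3); p-value = 0.350170.
Step 6: alpha = 0.05. fail to reject H0.

H = 3.2819, df = 3, p = 0.350170, fail to reject H0.


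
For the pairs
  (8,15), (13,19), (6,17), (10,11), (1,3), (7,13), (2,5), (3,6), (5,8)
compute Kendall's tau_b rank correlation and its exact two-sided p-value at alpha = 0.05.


Step 1: Enumerate the 36 unordered pairs (i,j) with i<j and classify each by sign(x_j-x_i) * sign(y_j-y_i).
  (1,2):dx=+5,dy=+4->C; (1,3):dx=-2,dy=+2->D; (1,4):dx=+2,dy=-4->D; (1,5):dx=-7,dy=-12->C
  (1,6):dx=-1,dy=-2->C; (1,7):dx=-6,dy=-10->C; (1,8):dx=-5,dy=-9->C; (1,9):dx=-3,dy=-7->C
  (2,3):dx=-7,dy=-2->C; (2,4):dx=-3,dy=-8->C; (2,5):dx=-12,dy=-16->C; (2,6):dx=-6,dy=-6->C
  (2,7):dx=-11,dy=-14->C; (2,8):dx=-10,dy=-13->C; (2,9):dx=-8,dy=-11->C; (3,4):dx=+4,dy=-6->D
  (3,5):dx=-5,dy=-14->C; (3,6):dx=+1,dy=-4->D; (3,7):dx=-4,dy=-12->C; (3,8):dx=-3,dy=-11->C
  (3,9):dx=-1,dy=-9->C; (4,5):dx=-9,dy=-8->C; (4,6):dx=-3,dy=+2->D; (4,7):dx=-8,dy=-6->C
  (4,8):dx=-7,dy=-5->C; (4,9):dx=-5,dy=-3->C; (5,6):dx=+6,dy=+10->C; (5,7):dx=+1,dy=+2->C
  (5,8):dx=+2,dy=+3->C; (5,9):dx=+4,dy=+5->C; (6,7):dx=-5,dy=-8->C; (6,8):dx=-4,dy=-7->C
  (6,9):dx=-2,dy=-5->C; (7,8):dx=+1,dy=+1->C; (7,9):dx=+3,dy=+3->C; (8,9):dx=+2,dy=+2->C
Step 2: C = 31, D = 5, total pairs = 36.
Step 3: tau = (C - D)/(n(n-1)/2) = (31 - 5)/36 = 0.722222.
Step 4: Exact two-sided p-value (enumerate n! = 362880 permutations of y under H0): p = 0.005886.
Step 5: alpha = 0.05. reject H0.

tau_b = 0.7222 (C=31, D=5), p = 0.005886, reject H0.


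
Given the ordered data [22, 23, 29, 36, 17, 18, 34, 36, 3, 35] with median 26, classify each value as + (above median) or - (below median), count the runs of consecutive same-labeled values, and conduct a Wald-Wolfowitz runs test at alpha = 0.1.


Step 1: Compute median = 26; label A = above, B = below.
Labels in order: BBAABBAABA  (n_A = 5, n_B = 5)
Step 2: Count runs R = 6.
Step 3: Under H0 (random ordering), E[R] = 2*n_A*n_B/(n_A+n_B) + 1 = 2*5*5/10 + 1 = 6.0000.
        Var[R] = 2*n_A*n_B*(2*n_A*n_B - n_A - n_B) / ((n_A+n_B)^2 * (n_A+n_B-1)) = 2000/900 = 2.2222.
        SD[R] = 1.4907.
Step 4: R = E[R], so z = 0 with no continuity correction.
Step 5: Two-sided p-value via normal approximation = 2*(1 - Phi(|z|)) = 1.000000.
Step 6: alpha = 0.1. fail to reject H0.

R = 6, z = 0.0000, p = 1.000000, fail to reject H0.


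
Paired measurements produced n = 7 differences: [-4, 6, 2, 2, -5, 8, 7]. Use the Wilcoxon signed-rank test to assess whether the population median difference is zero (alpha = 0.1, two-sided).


Step 1: Drop any zero differences (none here) and take |d_i|.
|d| = [4, 6, 2, 2, 5, 8, 7]
Step 2: Midrank |d_i| (ties get averaged ranks).
ranks: |4|->3, |6|->5, |2|->1.5, |2|->1.5, |5|->4, |8|->7, |7|->6
Step 3: Attach original signs; sum ranks with positive sign and with negative sign.
W+ = 5 + 1.5 + 1.5 + 7 + 6 = 21
W- = 3 + 4 = 7
(Check: W+ + W- = 28 should equal n(n+1)/2 = 28.)
Step 4: Test statistic W = min(W+, W-) = 7.
Step 5: Ties in |d|, so use the tie-corrected normal approximation.
        E[W] = n(n+1)/4 = 7*8/4 = 14.
        Tie groups: |d|=2 (t=2); sum(t^3 - t) = 6.
        Var[W] = n(n+1)(2n+1)/24 - sum(t^3-t)/48 = 840/24 - 6/48 = 34.875.
        z = (W - E[W]) / sqrt(Var[W]) = (7 - 14) / 5.9055 = -1.1853.
        Two-sided p = 2*Phi(z) = 0.235885.
Step 6: alpha = 0.1. fail to reject H0.

W+ = 21, W- = 7, W = min = 7, p = 0.235885, fail to reject H0.


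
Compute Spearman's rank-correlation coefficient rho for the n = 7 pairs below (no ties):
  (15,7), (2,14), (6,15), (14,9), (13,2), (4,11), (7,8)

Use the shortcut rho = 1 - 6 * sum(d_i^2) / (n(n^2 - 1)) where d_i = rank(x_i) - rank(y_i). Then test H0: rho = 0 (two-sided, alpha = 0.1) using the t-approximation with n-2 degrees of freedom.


Step 1: Rank x and y separately (midranks; no ties here).
rank(x): 15->7, 2->1, 6->3, 14->6, 13->5, 4->2, 7->4
rank(y): 7->2, 14->6, 15->7, 9->4, 2->1, 11->5, 8->3
Step 2: d_i = R_x(i) - R_y(i); compute d_i^2.
  (7-2)^2=25, (1-6)^2=25, (3-7)^2=16, (6-4)^2=4, (5-1)^2=16, (2-5)^2=9, (4-3)^2=1
sum(d^2) = 96.
Step 3: rho = 1 - 6*96 / (7*(7^2 - 1)) = 1 - 576/336 = -0.714286.
Step 4: Under H0, t = rho * sqrt((n-2)/(1-rho^2)) = -2.2822 ~ t(5).
Step 5: Two-sided p-value from the t-distribution with 5 df = 0.071344.
Step 6: alpha = 0.1. reject H0.

rho = -0.7143, p = 0.071344, reject H0 at alpha = 0.1.


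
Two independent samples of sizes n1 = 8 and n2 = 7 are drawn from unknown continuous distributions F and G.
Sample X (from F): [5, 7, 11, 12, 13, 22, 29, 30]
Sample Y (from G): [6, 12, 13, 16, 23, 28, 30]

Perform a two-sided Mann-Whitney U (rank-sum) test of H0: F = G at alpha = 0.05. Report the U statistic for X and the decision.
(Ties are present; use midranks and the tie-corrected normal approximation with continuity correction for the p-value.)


Step 1: Combine and sort all 15 observations; assign midranks.
sorted (value, group): (5,X), (6,Y), (7,X), (11,X), (12,X), (12,Y), (13,X), (13,Y), (16,Y), (22,X), (23,Y), (28,Y), (29,X), (30,X), (30,Y)
ranks: 5->1, 6->2, 7->3, 11->4, 12->5.5, 12->5.5, 13->7.5, 13->7.5, 16->9, 22->10, 23->11, 28->12, 29->13, 30->14.5, 30->14.5
Step 2: Rank sum for X: R1 = 1 + 3 + 4 + 5.5 + 7.5 + 10 + 13 + 14.5 = 58.5.
Step 3: U_X = R1 - n1(n1+1)/2 = 58.5 - 8*9/2 = 58.5 - 36 = 22.5.
       U_Y = n1*n2 - U_X = 56 - 22.5 = 33.5.
Step 4: Ties are present, so use the tie-corrected normal approximation (with continuity correction) for the p-value.
Step 5: p-value = 0.561784; compare to alpha = 0.05. fail to reject H0.

U_X = 22.5, p = 0.561784, fail to reject H0 at alpha = 0.05.


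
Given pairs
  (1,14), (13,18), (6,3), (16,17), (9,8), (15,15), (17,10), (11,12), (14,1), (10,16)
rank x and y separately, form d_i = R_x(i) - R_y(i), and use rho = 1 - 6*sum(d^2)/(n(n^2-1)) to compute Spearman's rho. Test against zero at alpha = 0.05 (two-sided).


Step 1: Rank x and y separately (midranks; no ties here).
rank(x): 1->1, 13->6, 6->2, 16->9, 9->3, 15->8, 17->10, 11->5, 14->7, 10->4
rank(y): 14->6, 18->10, 3->2, 17->9, 8->3, 15->7, 10->4, 12->5, 1->1, 16->8
Step 2: d_i = R_x(i) - R_y(i); compute d_i^2.
  (1-6)^2=25, (6-10)^2=16, (2-2)^2=0, (9-9)^2=0, (3-3)^2=0, (8-7)^2=1, (10-4)^2=36, (5-5)^2=0, (7-1)^2=36, (4-8)^2=16
sum(d^2) = 130.
Step 3: rho = 1 - 6*130 / (10*(10^2 - 1)) = 1 - 780/990 = 0.212121.
Step 4: Under H0, t = rho * sqrt((n-2)/(1-rho^2)) = 0.6139 ~ t(8).
Step 5: Two-sided p-value from the t-distribution with 8 df = 0.556306.
Step 6: alpha = 0.05. fail to reject H0.

rho = 0.2121, p = 0.556306, fail to reject H0 at alpha = 0.05.


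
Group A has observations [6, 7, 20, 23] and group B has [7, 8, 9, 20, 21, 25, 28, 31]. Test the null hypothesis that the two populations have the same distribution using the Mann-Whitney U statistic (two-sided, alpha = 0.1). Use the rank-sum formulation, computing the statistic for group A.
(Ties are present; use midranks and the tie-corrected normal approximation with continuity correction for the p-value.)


Step 1: Combine and sort all 12 observations; assign midranks.
sorted (value, group): (6,X), (7,X), (7,Y), (8,Y), (9,Y), (20,X), (20,Y), (21,Y), (23,X), (25,Y), (28,Y), (31,Y)
ranks: 6->1, 7->2.5, 7->2.5, 8->4, 9->5, 20->6.5, 20->6.5, 21->8, 23->9, 25->10, 28->11, 31->12
Step 2: Rank sum for X: R1 = 1 + 2.5 + 6.5 + 9 = 19.
Step 3: U_X = R1 - n1(n1+1)/2 = 19 - 4*5/2 = 19 - 10 = 9.
       U_Y = n1*n2 - U_X = 32 - 9 = 23.
Step 4: Ties are present, so use the tie-corrected normal approximation (with continuity correction) for the p-value.
Step 5: p-value = 0.267926; compare to alpha = 0.1. fail to reject H0.

U_X = 9, p = 0.267926, fail to reject H0 at alpha = 0.1.


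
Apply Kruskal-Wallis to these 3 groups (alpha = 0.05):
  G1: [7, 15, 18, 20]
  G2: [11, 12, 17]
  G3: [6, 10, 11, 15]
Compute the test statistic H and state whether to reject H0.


Step 1: Combine all N = 11 observations and assign midranks.
sorted (value, group, rank): (6,G3,1), (7,G1,2), (10,G3,3), (11,G2,4.5), (11,G3,4.5), (12,G2,6), (15,G1,7.5), (15,G3,7.5), (17,G2,9), (18,G1,10), (20,G1,11)
Step 2: Sum ranks within each group.
R_1 = 30.5 (n_1 = 4)
R_2 = 19.5 (n_2 = 3)
R_3 = 16 (n_3 = 4)
Step 3: H = 12/(N(N+1)) * sum(R_i^2/n_i) - 3(N+1)
     = 12/(11*12) * (30.5^2/4 + 19.5^2/3 + 16^2/4) - 3*12
     = 0.090909 * 423.312 - 36
     = 2.482955.
Step 4: Ties present; correction factor C = 1 - 12/(11^3 - 11) = 0.990909. Corrected H = 2.482955 / 0.990909 = 2.505734.
Step 5: Under H0, H ~ chi^2(2); p-value = 0.285685.
Step 6: alpha = 0.05. fail to reject H0.

H = 2.5057, df = 2, p = 0.285685, fail to reject H0.


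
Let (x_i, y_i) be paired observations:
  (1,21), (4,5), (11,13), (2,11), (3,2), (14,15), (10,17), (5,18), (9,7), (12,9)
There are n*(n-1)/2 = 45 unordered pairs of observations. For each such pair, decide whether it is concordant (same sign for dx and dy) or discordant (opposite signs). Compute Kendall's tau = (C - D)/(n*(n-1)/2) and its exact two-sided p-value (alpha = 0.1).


Step 1: Enumerate the 45 unordered pairs (i,j) with i<j and classify each by sign(x_j-x_i) * sign(y_j-y_i).
  (1,2):dx=+3,dy=-16->D; (1,3):dx=+10,dy=-8->D; (1,4):dx=+1,dy=-10->D; (1,5):dx=+2,dy=-19->D
  (1,6):dx=+13,dy=-6->D; (1,7):dx=+9,dy=-4->D; (1,8):dx=+4,dy=-3->D; (1,9):dx=+8,dy=-14->D
  (1,10):dx=+11,dy=-12->D; (2,3):dx=+7,dy=+8->C; (2,4):dx=-2,dy=+6->D; (2,5):dx=-1,dy=-3->C
  (2,6):dx=+10,dy=+10->C; (2,7):dx=+6,dy=+12->C; (2,8):dx=+1,dy=+13->C; (2,9):dx=+5,dy=+2->C
  (2,10):dx=+8,dy=+4->C; (3,4):dx=-9,dy=-2->C; (3,5):dx=-8,dy=-11->C; (3,6):dx=+3,dy=+2->C
  (3,7):dx=-1,dy=+4->D; (3,8):dx=-6,dy=+5->D; (3,9):dx=-2,dy=-6->C; (3,10):dx=+1,dy=-4->D
  (4,5):dx=+1,dy=-9->D; (4,6):dx=+12,dy=+4->C; (4,7):dx=+8,dy=+6->C; (4,8):dx=+3,dy=+7->C
  (4,9):dx=+7,dy=-4->D; (4,10):dx=+10,dy=-2->D; (5,6):dx=+11,dy=+13->C; (5,7):dx=+7,dy=+15->C
  (5,8):dx=+2,dy=+16->C; (5,9):dx=+6,dy=+5->C; (5,10):dx=+9,dy=+7->C; (6,7):dx=-4,dy=+2->D
  (6,8):dx=-9,dy=+3->D; (6,9):dx=-5,dy=-8->C; (6,10):dx=-2,dy=-6->C; (7,8):dx=-5,dy=+1->D
  (7,9):dx=-1,dy=-10->C; (7,10):dx=+2,dy=-8->D; (8,9):dx=+4,dy=-11->D; (8,10):dx=+7,dy=-9->D
  (9,10):dx=+3,dy=+2->C
Step 2: C = 23, D = 22, total pairs = 45.
Step 3: tau = (C - D)/(n(n-1)/2) = (23 - 22)/45 = 0.022222.
Step 4: Exact two-sided p-value (enumerate n! = 3628800 permutations of y under H0): p = 1.000000.
Step 5: alpha = 0.1. fail to reject H0.

tau_b = 0.0222 (C=23, D=22), p = 1.000000, fail to reject H0.


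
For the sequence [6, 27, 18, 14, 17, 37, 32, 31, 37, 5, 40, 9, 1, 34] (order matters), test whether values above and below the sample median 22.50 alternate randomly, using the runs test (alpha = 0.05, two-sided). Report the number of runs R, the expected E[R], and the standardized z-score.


Step 1: Compute median = 22.50; label A = above, B = below.
Labels in order: BABBBAAAABABBA  (n_A = 7, n_B = 7)
Step 2: Count runs R = 8.
Step 3: Under H0 (random ordering), E[R] = 2*n_A*n_B/(n_A+n_B) + 1 = 2*7*7/14 + 1 = 8.0000.
        Var[R] = 2*n_A*n_B*(2*n_A*n_B - n_A - n_B) / ((n_A+n_B)^2 * (n_A+n_B-1)) = 8232/2548 = 3.2308.
        SD[R] = 1.7974.
Step 4: R = E[R], so z = 0 with no continuity correction.
Step 5: Two-sided p-value via normal approximation = 2*(1 - Phi(|z|)) = 1.000000.
Step 6: alpha = 0.05. fail to reject H0.

R = 8, z = 0.0000, p = 1.000000, fail to reject H0.


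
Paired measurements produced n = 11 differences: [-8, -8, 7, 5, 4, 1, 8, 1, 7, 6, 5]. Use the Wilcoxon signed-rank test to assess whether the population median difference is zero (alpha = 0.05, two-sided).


Step 1: Drop any zero differences (none here) and take |d_i|.
|d| = [8, 8, 7, 5, 4, 1, 8, 1, 7, 6, 5]
Step 2: Midrank |d_i| (ties get averaged ranks).
ranks: |8|->10, |8|->10, |7|->7.5, |5|->4.5, |4|->3, |1|->1.5, |8|->10, |1|->1.5, |7|->7.5, |6|->6, |5|->4.5
Step 3: Attach original signs; sum ranks with positive sign and with negative sign.
W+ = 7.5 + 4.5 + 3 + 1.5 + 10 + 1.5 + 7.5 + 6 + 4.5 = 46
W- = 10 + 10 = 20
(Check: W+ + W- = 66 should equal n(n+1)/2 = 66.)
Step 4: Test statistic W = min(W+, W-) = 20.
Step 5: Ties in |d|, so use the tie-corrected normal approximation.
        E[W] = n(n+1)/4 = 11*12/4 = 33.
        Tie groups: |d|=1 (t=2), |d|=5 (t=2), |d|=7 (t=2), |d|=8 (t=3); sum(t^3 - t) = 42.
        Var[W] = n(n+1)(2n+1)/24 - sum(t^3-t)/48 = 3036/24 - 42/48 = 125.625.
        z = (W - E[W]) / sqrt(Var[W]) = (20 - 33) / 11.2083 = -1.1599.
        Two-sided p = 2*Phi(z) = 0.246106.
Step 6: alpha = 0.05. fail to reject H0.

W+ = 46, W- = 20, W = min = 20, p = 0.246106, fail to reject H0.


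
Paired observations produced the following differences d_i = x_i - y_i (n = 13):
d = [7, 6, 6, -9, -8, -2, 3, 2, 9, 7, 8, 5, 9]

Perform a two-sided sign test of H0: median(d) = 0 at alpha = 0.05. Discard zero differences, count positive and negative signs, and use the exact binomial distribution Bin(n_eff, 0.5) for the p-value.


Step 1: Discard zero differences. Original n = 13; n_eff = number of nonzero differences = 13.
Nonzero differences (with sign): +7, +6, +6, -9, -8, -2, +3, +2, +9, +7, +8, +5, +9
Step 2: Count signs: positive = 10, negative = 3.
Step 3: Under H0: P(positive) = 0.5, so the number of positives S ~ Bin(13, 0.5).
Step 4: Two-sided exact p-value = sum of Bin(13,0.5) probabilities at or below the observed probability = 0.092285.
Step 5: alpha = 0.05. fail to reject H0.

n_eff = 13, pos = 10, neg = 3, p = 0.092285, fail to reject H0.


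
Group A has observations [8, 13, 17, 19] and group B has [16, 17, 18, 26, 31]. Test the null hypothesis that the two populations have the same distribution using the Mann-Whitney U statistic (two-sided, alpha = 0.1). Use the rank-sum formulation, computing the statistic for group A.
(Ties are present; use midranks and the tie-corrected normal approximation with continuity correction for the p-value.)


Step 1: Combine and sort all 9 observations; assign midranks.
sorted (value, group): (8,X), (13,X), (16,Y), (17,X), (17,Y), (18,Y), (19,X), (26,Y), (31,Y)
ranks: 8->1, 13->2, 16->3, 17->4.5, 17->4.5, 18->6, 19->7, 26->8, 31->9
Step 2: Rank sum for X: R1 = 1 + 2 + 4.5 + 7 = 14.5.
Step 3: U_X = R1 - n1(n1+1)/2 = 14.5 - 4*5/2 = 14.5 - 10 = 4.5.
       U_Y = n1*n2 - U_X = 20 - 4.5 = 15.5.
Step 4: Ties are present, so use the tie-corrected normal approximation (with continuity correction) for the p-value.
Step 5: p-value = 0.218742; compare to alpha = 0.1. fail to reject H0.

U_X = 4.5, p = 0.218742, fail to reject H0 at alpha = 0.1.


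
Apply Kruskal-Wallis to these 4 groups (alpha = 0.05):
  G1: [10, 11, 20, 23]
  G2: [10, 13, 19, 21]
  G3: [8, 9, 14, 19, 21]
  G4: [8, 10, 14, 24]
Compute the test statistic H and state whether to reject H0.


Step 1: Combine all N = 17 observations and assign midranks.
sorted (value, group, rank): (8,G3,1.5), (8,G4,1.5), (9,G3,3), (10,G1,5), (10,G2,5), (10,G4,5), (11,G1,7), (13,G2,8), (14,G3,9.5), (14,G4,9.5), (19,G2,11.5), (19,G3,11.5), (20,G1,13), (21,G2,14.5), (21,G3,14.5), (23,G1,16), (24,G4,17)
Step 2: Sum ranks within each group.
R_1 = 41 (n_1 = 4)
R_2 = 39 (n_2 = 4)
R_3 = 40 (n_3 = 5)
R_4 = 33 (n_4 = 4)
Step 3: H = 12/(N(N+1)) * sum(R_i^2/n_i) - 3(N+1)
     = 12/(17*18) * (41^2/4 + 39^2/4 + 40^2/5 + 33^2/4) - 3*18
     = 0.039216 * 1392.75 - 54
     = 0.617647.
Step 4: Ties present; correction factor C = 1 - 48/(17^3 - 17) = 0.990196. Corrected H = 0.617647 / 0.990196 = 0.623762.
Step 5: Under H0, H ~ chi^2(3); p-value = 0.890972.
Step 6: alpha = 0.05. fail to reject H0.

H = 0.6238, df = 3, p = 0.890972, fail to reject H0.


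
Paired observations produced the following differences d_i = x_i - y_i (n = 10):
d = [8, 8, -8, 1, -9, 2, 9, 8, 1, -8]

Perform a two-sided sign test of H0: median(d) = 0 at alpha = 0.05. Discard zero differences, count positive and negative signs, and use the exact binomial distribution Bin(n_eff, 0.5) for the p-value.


Step 1: Discard zero differences. Original n = 10; n_eff = number of nonzero differences = 10.
Nonzero differences (with sign): +8, +8, -8, +1, -9, +2, +9, +8, +1, -8
Step 2: Count signs: positive = 7, negative = 3.
Step 3: Under H0: P(positive) = 0.5, so the number of positives S ~ Bin(10, 0.5).
Step 4: Two-sided exact p-value = sum of Bin(10,0.5) probabilities at or below the observed probability = 0.343750.
Step 5: alpha = 0.05. fail to reject H0.

n_eff = 10, pos = 7, neg = 3, p = 0.343750, fail to reject H0.


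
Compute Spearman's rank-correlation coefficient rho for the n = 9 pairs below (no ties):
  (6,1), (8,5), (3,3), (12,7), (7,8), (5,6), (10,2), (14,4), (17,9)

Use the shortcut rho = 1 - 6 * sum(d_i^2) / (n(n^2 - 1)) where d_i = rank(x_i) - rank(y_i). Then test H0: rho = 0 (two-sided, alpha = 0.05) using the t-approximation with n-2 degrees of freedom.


Step 1: Rank x and y separately (midranks; no ties here).
rank(x): 6->3, 8->5, 3->1, 12->7, 7->4, 5->2, 10->6, 14->8, 17->9
rank(y): 1->1, 5->5, 3->3, 7->7, 8->8, 6->6, 2->2, 4->4, 9->9
Step 2: d_i = R_x(i) - R_y(i); compute d_i^2.
  (3-1)^2=4, (5-5)^2=0, (1-3)^2=4, (7-7)^2=0, (4-8)^2=16, (2-6)^2=16, (6-2)^2=16, (8-4)^2=16, (9-9)^2=0
sum(d^2) = 72.
Step 3: rho = 1 - 6*72 / (9*(9^2 - 1)) = 1 - 432/720 = 0.400000.
Step 4: Under H0, t = rho * sqrt((n-2)/(1-rho^2)) = 1.1547 ~ t(7).
Step 5: Two-sided p-value from the t-distribution with 7 df = 0.286105.
Step 6: alpha = 0.05. fail to reject H0.

rho = 0.4000, p = 0.286105, fail to reject H0 at alpha = 0.05.


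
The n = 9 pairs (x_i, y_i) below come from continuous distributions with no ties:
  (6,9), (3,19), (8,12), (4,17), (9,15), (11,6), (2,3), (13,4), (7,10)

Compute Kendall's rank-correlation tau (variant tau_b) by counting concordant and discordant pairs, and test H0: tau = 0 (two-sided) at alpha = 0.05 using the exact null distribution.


Step 1: Enumerate the 36 unordered pairs (i,j) with i<j and classify each by sign(x_j-x_i) * sign(y_j-y_i).
  (1,2):dx=-3,dy=+10->D; (1,3):dx=+2,dy=+3->C; (1,4):dx=-2,dy=+8->D; (1,5):dx=+3,dy=+6->C
  (1,6):dx=+5,dy=-3->D; (1,7):dx=-4,dy=-6->C; (1,8):dx=+7,dy=-5->D; (1,9):dx=+1,dy=+1->C
  (2,3):dx=+5,dy=-7->D; (2,4):dx=+1,dy=-2->D; (2,5):dx=+6,dy=-4->D; (2,6):dx=+8,dy=-13->D
  (2,7):dx=-1,dy=-16->C; (2,8):dx=+10,dy=-15->D; (2,9):dx=+4,dy=-9->D; (3,4):dx=-4,dy=+5->D
  (3,5):dx=+1,dy=+3->C; (3,6):dx=+3,dy=-6->D; (3,7):dx=-6,dy=-9->C; (3,8):dx=+5,dy=-8->D
  (3,9):dx=-1,dy=-2->C; (4,5):dx=+5,dy=-2->D; (4,6):dx=+7,dy=-11->D; (4,7):dx=-2,dy=-14->C
  (4,8):dx=+9,dy=-13->D; (4,9):dx=+3,dy=-7->D; (5,6):dx=+2,dy=-9->D; (5,7):dx=-7,dy=-12->C
  (5,8):dx=+4,dy=-11->D; (5,9):dx=-2,dy=-5->C; (6,7):dx=-9,dy=-3->C; (6,8):dx=+2,dy=-2->D
  (6,9):dx=-4,dy=+4->D; (7,8):dx=+11,dy=+1->C; (7,9):dx=+5,dy=+7->C; (8,9):dx=-6,dy=+6->D
Step 2: C = 14, D = 22, total pairs = 36.
Step 3: tau = (C - D)/(n(n-1)/2) = (14 - 22)/36 = -0.222222.
Step 4: Exact two-sided p-value (enumerate n! = 362880 permutations of y under H0): p = 0.476709.
Step 5: alpha = 0.05. fail to reject H0.

tau_b = -0.2222 (C=14, D=22), p = 0.476709, fail to reject H0.


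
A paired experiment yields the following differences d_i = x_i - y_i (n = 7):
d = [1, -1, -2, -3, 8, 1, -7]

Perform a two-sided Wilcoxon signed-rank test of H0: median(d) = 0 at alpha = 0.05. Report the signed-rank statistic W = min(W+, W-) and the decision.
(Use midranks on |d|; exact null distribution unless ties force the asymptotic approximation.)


Step 1: Drop any zero differences (none here) and take |d_i|.
|d| = [1, 1, 2, 3, 8, 1, 7]
Step 2: Midrank |d_i| (ties get averaged ranks).
ranks: |1|->2, |1|->2, |2|->4, |3|->5, |8|->7, |1|->2, |7|->6
Step 3: Attach original signs; sum ranks with positive sign and with negative sign.
W+ = 2 + 7 + 2 = 11
W- = 2 + 4 + 5 + 6 = 17
(Check: W+ + W- = 28 should equal n(n+1)/2 = 28.)
Step 4: Test statistic W = min(W+, W-) = 11.
Step 5: Ties in |d|, so use the tie-corrected normal approximation.
        E[W] = n(n+1)/4 = 7*8/4 = 14.
        Tie groups: |d|=1 (t=3); sum(t^3 - t) = 24.
        Var[W] = n(n+1)(2n+1)/24 - sum(t^3-t)/48 = 840/24 - 24/48 = 34.5.
        z = (W - E[W]) / sqrt(Var[W]) = (11 - 14) / 5.8737 = -0.5108.
        Two-sided p = 2*Phi(z) = 0.609523.
Step 6: alpha = 0.05. fail to reject H0.

W+ = 11, W- = 17, W = min = 11, p = 0.609523, fail to reject H0.


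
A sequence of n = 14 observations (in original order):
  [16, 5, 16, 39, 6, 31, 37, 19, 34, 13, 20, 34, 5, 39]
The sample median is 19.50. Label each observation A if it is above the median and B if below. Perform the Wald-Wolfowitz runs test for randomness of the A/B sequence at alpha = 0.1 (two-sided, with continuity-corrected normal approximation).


Step 1: Compute median = 19.50; label A = above, B = below.
Labels in order: BBBABAABABAABA  (n_A = 7, n_B = 7)
Step 2: Count runs R = 10.
Step 3: Under H0 (random ordering), E[R] = 2*n_A*n_B/(n_A+n_B) + 1 = 2*7*7/14 + 1 = 8.0000.
        Var[R] = 2*n_A*n_B*(2*n_A*n_B - n_A - n_B) / ((n_A+n_B)^2 * (n_A+n_B-1)) = 8232/2548 = 3.2308.
        SD[R] = 1.7974.
Step 4: Continuity-corrected z = (R - 0.5 - E[R]) / SD[R] = (10 - 0.5 - 8.0000) / 1.7974 = 0.8345.
Step 5: Two-sided p-value via normal approximation = 2*(1 - Phi(|z|)) = 0.403986.
Step 6: alpha = 0.1. fail to reject H0.

R = 10, z = 0.8345, p = 0.403986, fail to reject H0.
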